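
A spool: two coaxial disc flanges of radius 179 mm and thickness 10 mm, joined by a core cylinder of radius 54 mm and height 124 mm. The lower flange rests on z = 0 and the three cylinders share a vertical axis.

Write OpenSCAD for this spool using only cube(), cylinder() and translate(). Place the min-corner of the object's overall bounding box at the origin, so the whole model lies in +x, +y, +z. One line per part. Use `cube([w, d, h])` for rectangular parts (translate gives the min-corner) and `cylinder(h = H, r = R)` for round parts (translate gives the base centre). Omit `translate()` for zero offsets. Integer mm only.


translate([179, 179, 0]) cylinder(h = 10, r = 179);
translate([179, 179, 10]) cylinder(h = 124, r = 54);
translate([179, 179, 134]) cylinder(h = 10, r = 179);


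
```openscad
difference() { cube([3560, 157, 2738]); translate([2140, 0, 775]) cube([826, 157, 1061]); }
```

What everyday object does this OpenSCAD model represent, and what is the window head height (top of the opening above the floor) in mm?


A wall with a window opening. The window head height is 1836 mm.

A wall with a rectangular opening subtracted — a window. Sill at z = 775, opening 1061 mm tall, so the head is at 775 + 1061 = 1836 mm.


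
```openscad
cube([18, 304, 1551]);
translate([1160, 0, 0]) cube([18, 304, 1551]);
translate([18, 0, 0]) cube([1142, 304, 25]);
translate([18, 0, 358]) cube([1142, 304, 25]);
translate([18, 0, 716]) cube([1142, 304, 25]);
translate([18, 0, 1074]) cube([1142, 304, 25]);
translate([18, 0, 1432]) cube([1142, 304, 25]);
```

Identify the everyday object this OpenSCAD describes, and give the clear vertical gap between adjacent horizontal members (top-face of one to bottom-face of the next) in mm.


A bookshelf. The clear shelf gap is 333 mm.

Two tall side panels with 5 horizontal boards between them — a bookshelf. The first two shelf undersides are at z = 0 and z = 358; with shelf thickness 25, the clear gap is 358 − 0 − 25 = 333 mm.


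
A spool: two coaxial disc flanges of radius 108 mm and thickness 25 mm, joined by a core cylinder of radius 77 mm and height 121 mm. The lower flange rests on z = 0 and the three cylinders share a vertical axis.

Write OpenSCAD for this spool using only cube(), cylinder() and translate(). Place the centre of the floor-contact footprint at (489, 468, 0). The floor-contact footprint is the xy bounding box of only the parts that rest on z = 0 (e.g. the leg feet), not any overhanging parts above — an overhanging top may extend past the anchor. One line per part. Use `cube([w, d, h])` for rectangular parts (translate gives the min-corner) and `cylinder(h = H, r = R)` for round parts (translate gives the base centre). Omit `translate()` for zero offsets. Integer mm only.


translate([489, 468, 0]) cylinder(h = 25, r = 108);
translate([489, 468, 25]) cylinder(h = 121, r = 77);
translate([489, 468, 146]) cylinder(h = 25, r = 108);


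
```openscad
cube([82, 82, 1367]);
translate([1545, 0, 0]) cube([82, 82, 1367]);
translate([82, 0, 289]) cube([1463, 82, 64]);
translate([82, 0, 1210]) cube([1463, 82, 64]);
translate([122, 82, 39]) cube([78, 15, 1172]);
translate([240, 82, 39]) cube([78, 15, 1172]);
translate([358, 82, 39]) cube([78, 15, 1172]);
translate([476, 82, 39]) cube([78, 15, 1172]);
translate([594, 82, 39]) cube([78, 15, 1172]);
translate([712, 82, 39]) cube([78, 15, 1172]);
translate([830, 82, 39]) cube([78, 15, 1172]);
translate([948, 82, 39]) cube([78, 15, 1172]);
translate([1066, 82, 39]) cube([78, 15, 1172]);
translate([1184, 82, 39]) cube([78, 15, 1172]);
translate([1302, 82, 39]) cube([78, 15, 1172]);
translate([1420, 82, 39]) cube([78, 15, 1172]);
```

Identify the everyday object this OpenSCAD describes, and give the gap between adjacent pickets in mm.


A fence section. The picket gap is 40 mm.

Two posts, two rails, 12 pickets — a fence section. Span 1463 mm holds 12 pickets of 78 mm with 13 equal gaps: ⌊(1463 − 12·78) / 13⌋ = 40 mm.


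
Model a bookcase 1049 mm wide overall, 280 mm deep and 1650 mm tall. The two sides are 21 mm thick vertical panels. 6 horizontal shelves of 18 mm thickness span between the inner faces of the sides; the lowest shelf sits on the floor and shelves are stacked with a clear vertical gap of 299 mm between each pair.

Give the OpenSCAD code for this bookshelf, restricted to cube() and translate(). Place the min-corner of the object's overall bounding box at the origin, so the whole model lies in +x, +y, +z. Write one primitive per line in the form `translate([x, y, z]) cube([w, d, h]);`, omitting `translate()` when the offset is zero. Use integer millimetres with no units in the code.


cube([21, 280, 1650]);
translate([1028, 0, 0]) cube([21, 280, 1650]);
translate([21, 0, 0]) cube([1007, 280, 18]);
translate([21, 0, 317]) cube([1007, 280, 18]);
translate([21, 0, 634]) cube([1007, 280, 18]);
translate([21, 0, 951]) cube([1007, 280, 18]);
translate([21, 0, 1268]) cube([1007, 280, 18]);
translate([21, 0, 1585]) cube([1007, 280, 18]);


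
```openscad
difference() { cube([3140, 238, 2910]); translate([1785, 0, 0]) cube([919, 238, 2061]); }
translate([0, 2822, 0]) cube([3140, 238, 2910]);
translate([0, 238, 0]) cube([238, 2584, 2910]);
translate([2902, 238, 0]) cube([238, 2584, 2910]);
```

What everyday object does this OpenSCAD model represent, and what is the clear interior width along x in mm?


A single room. The interior width is 2664 mm.

Four walls enclosing a rectangle with a door in the front wall — a room. Outside width 3140 minus two 238 mm walls gives 2664 mm.


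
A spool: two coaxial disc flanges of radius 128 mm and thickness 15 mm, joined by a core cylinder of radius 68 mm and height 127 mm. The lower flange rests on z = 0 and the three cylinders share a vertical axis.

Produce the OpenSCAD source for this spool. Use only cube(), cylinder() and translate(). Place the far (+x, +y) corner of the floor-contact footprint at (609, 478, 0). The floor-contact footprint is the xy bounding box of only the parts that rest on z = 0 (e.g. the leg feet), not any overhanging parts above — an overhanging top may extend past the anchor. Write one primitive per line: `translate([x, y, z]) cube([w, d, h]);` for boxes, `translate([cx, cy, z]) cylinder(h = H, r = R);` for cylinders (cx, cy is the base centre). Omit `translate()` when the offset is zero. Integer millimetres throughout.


translate([481, 350, 0]) cylinder(h = 15, r = 128);
translate([481, 350, 15]) cylinder(h = 127, r = 68);
translate([481, 350, 142]) cylinder(h = 15, r = 128);


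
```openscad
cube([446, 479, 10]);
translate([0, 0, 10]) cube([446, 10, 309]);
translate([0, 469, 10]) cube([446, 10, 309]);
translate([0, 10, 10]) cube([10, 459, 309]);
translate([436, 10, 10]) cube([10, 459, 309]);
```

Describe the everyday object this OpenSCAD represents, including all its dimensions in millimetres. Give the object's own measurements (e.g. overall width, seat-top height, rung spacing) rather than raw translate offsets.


An open-topped rectangular box: outside dimensions 446×479×319 mm, with a uniform wall and base thickness of 10 mm. The base is a full 446×479 slab on the floor; four walls sit on top of the base. The front and back walls (the −y and +y sides) span the full width; the two side walls fit between them.


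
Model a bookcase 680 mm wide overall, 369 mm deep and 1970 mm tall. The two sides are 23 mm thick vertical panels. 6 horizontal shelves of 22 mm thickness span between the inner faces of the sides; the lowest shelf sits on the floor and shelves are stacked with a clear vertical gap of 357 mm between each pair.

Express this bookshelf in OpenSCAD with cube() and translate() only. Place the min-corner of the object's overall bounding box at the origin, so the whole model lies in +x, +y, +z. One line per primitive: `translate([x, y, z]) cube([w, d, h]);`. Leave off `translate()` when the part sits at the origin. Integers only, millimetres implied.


cube([23, 369, 1970]);
translate([657, 0, 0]) cube([23, 369, 1970]);
translate([23, 0, 0]) cube([634, 369, 22]);
translate([23, 0, 379]) cube([634, 369, 22]);
translate([23, 0, 758]) cube([634, 369, 22]);
translate([23, 0, 1137]) cube([634, 369, 22]);
translate([23, 0, 1516]) cube([634, 369, 22]);
translate([23, 0, 1895]) cube([634, 369, 22]);


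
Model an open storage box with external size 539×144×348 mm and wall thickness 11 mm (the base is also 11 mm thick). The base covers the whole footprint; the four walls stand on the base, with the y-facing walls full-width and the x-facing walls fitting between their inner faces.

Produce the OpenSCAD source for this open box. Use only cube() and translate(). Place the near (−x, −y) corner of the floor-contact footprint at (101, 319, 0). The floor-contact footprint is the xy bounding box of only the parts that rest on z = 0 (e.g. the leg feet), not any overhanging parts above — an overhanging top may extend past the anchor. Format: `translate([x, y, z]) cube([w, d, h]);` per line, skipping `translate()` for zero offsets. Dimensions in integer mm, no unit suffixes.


translate([101, 319, 0]) cube([539, 144, 11]);
translate([101, 319, 11]) cube([539, 11, 337]);
translate([101, 452, 11]) cube([539, 11, 337]);
translate([101, 330, 11]) cube([11, 122, 337]);
translate([629, 330, 11]) cube([11, 122, 337]);


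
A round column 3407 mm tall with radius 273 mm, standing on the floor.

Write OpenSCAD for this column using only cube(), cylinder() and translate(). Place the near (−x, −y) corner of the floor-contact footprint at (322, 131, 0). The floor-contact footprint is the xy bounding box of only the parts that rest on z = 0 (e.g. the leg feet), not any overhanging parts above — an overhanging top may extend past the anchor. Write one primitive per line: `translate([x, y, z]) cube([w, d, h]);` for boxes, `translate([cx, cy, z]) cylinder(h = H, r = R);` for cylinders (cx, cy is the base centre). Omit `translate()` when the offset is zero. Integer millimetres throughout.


translate([595, 404, 0]) cylinder(h = 3407, r = 273);


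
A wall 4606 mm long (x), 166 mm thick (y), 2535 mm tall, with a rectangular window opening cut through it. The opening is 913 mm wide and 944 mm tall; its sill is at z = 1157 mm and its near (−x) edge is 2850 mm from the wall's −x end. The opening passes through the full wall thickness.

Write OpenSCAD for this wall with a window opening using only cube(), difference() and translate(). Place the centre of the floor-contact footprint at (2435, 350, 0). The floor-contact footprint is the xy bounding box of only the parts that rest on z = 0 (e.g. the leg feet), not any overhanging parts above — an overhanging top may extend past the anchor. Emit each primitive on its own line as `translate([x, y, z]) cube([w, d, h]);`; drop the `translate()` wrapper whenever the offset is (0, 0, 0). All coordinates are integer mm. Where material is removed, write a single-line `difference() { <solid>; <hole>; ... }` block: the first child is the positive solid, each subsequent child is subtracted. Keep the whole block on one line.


difference() { translate([132, 267, 0]) cube([4606, 166, 2535]); translate([2982, 267, 1157]) cube([913, 166, 944]); }


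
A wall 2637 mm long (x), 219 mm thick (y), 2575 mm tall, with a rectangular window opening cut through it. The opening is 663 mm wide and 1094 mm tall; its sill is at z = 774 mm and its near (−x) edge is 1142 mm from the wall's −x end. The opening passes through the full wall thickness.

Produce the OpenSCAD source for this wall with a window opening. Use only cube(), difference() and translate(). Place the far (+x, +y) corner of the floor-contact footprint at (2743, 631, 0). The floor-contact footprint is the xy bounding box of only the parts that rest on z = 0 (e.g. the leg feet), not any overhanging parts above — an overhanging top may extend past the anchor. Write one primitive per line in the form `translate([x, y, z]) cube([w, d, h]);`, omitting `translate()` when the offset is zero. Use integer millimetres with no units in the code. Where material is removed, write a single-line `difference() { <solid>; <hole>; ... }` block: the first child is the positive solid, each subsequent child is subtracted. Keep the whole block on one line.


difference() { translate([106, 412, 0]) cube([2637, 219, 2575]); translate([1248, 412, 774]) cube([663, 219, 1094]); }


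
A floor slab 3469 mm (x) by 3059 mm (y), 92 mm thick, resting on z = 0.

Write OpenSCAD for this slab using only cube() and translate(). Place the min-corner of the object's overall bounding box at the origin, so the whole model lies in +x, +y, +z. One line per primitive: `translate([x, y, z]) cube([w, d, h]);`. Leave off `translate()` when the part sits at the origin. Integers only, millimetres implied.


cube([3469, 3059, 92]);


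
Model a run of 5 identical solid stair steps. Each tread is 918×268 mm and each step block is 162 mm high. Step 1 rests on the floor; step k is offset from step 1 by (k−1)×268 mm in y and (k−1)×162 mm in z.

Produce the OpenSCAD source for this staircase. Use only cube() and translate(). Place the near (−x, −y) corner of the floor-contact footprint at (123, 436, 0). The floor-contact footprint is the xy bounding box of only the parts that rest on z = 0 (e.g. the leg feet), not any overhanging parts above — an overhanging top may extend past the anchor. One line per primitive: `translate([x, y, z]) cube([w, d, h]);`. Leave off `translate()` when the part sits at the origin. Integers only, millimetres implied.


translate([123, 436, 0]) cube([918, 268, 162]);
translate([123, 704, 162]) cube([918, 268, 162]);
translate([123, 972, 324]) cube([918, 268, 162]);
translate([123, 1240, 486]) cube([918, 268, 162]);
translate([123, 1508, 648]) cube([918, 268, 162]);


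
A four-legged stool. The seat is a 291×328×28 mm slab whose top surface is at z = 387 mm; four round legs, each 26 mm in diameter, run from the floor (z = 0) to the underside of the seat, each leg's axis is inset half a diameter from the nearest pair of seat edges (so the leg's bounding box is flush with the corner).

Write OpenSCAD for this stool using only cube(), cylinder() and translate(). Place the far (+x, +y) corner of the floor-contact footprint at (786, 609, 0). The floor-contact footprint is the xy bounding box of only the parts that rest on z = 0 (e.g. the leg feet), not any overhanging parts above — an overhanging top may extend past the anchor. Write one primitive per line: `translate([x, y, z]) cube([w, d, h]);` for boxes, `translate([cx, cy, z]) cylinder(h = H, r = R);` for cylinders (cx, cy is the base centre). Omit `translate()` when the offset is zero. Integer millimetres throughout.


translate([495, 281, 359]) cube([291, 328, 28]);
translate([508, 294, 0]) cylinder(h = 359, r = 13);
translate([773, 294, 0]) cylinder(h = 359, r = 13);
translate([508, 596, 0]) cylinder(h = 359, r = 13);
translate([773, 596, 0]) cylinder(h = 359, r = 13);


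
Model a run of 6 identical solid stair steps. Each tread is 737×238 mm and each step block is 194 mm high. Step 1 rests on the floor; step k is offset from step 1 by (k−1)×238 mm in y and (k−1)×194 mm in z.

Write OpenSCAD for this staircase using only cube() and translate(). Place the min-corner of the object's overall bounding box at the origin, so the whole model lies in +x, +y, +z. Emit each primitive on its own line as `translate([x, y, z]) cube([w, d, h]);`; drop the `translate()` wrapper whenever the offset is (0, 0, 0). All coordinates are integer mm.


cube([737, 238, 194]);
translate([0, 238, 194]) cube([737, 238, 194]);
translate([0, 476, 388]) cube([737, 238, 194]);
translate([0, 714, 582]) cube([737, 238, 194]);
translate([0, 952, 776]) cube([737, 238, 194]);
translate([0, 1190, 970]) cube([737, 238, 194]);


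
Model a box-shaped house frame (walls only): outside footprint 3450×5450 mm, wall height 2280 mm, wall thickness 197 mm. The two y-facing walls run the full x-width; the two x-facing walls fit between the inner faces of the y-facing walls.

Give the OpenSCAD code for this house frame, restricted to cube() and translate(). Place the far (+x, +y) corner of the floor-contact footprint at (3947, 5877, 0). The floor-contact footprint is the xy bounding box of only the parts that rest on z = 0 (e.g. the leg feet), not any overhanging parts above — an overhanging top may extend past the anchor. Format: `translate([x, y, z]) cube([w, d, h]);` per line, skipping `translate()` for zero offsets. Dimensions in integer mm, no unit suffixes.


translate([497, 427, 0]) cube([3450, 197, 2280]);
translate([497, 5680, 0]) cube([3450, 197, 2280]);
translate([497, 624, 0]) cube([197, 5056, 2280]);
translate([3750, 624, 0]) cube([197, 5056, 2280]);


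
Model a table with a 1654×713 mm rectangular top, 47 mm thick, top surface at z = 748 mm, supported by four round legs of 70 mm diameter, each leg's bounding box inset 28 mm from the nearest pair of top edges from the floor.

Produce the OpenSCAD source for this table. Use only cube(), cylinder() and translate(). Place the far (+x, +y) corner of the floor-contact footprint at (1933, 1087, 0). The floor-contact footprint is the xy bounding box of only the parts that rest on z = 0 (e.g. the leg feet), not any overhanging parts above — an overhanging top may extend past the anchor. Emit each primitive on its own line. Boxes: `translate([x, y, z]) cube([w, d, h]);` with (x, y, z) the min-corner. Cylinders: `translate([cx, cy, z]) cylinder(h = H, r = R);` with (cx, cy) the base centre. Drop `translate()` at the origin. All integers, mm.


// leg_h = 748 - 47 = 701
translate([307, 402, 701]) cube([1654, 713, 47]);
translate([370, 465, 0]) cylinder(h = 701, r = 35);
translate([1898, 465, 0]) cylinder(h = 701, r = 35);
translate([370, 1052, 0]) cylinder(h = 701, r = 35);
translate([1898, 1052, 0]) cylinder(h = 701, r = 35);


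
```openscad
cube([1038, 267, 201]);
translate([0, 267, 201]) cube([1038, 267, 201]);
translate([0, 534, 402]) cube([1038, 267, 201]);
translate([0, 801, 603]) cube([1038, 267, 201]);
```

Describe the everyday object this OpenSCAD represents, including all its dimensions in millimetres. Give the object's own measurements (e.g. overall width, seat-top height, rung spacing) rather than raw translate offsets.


A straight staircase of 4 solid steps. Each step is 1038 mm wide (x), 267 mm deep (y, the going) and 201 mm tall (the rise). The first step rests on the floor; each subsequent step sits one going further in +y and one rise higher in +z, directly behind and above the previous step with no overlap.


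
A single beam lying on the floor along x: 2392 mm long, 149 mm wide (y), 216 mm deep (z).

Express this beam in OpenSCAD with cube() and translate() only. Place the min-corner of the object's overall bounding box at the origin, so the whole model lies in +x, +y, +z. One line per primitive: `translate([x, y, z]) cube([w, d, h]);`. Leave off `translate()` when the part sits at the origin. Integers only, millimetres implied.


cube([2392, 149, 216]);


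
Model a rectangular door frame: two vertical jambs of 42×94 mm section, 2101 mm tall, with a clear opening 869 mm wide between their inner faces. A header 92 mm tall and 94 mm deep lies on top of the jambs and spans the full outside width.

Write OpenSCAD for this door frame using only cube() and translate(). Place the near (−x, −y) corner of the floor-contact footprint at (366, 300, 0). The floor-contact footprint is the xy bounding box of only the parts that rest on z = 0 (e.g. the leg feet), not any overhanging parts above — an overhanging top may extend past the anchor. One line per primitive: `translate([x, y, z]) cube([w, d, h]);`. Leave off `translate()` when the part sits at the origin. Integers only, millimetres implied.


translate([366, 300, 0]) cube([42, 94, 2101]);
translate([1277, 300, 0]) cube([42, 94, 2101]);
translate([366, 300, 2101]) cube([953, 94, 92]);


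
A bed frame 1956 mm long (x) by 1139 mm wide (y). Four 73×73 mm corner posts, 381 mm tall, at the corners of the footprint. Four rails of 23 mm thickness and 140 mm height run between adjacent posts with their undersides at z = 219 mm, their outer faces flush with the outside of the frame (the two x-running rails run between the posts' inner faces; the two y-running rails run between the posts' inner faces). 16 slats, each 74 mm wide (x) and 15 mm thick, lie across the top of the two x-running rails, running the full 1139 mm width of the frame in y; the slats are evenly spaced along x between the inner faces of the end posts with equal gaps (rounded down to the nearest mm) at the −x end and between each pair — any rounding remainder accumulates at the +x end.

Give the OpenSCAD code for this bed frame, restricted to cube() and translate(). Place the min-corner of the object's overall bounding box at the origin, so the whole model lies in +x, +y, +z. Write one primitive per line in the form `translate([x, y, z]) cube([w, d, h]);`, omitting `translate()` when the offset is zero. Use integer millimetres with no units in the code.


cube([73, 73, 381]);
translate([0, 1066, 0]) cube([73, 73, 381]);
translate([1883, 0, 0]) cube([73, 73, 381]);
translate([1883, 1066, 0]) cube([73, 73, 381]);
translate([73, 0, 219]) cube([1810, 23, 140]);
translate([73, 1116, 219]) cube([1810, 23, 140]);
translate([0, 73, 219]) cube([23, 993, 140]);
translate([1933, 73, 219]) cube([23, 993, 140]);
translate([109, 0, 359]) cube([74, 1139, 15]);
translate([219, 0, 359]) cube([74, 1139, 15]);
translate([329, 0, 359]) cube([74, 1139, 15]);
translate([439, 0, 359]) cube([74, 1139, 15]);
translate([549, 0, 359]) cube([74, 1139, 15]);
translate([659, 0, 359]) cube([74, 1139, 15]);
translate([769, 0, 359]) cube([74, 1139, 15]);
translate([879, 0, 359]) cube([74, 1139, 15]);
translate([989, 0, 359]) cube([74, 1139, 15]);
translate([1099, 0, 359]) cube([74, 1139, 15]);
translate([1209, 0, 359]) cube([74, 1139, 15]);
translate([1319, 0, 359]) cube([74, 1139, 15]);
translate([1429, 0, 359]) cube([74, 1139, 15]);
translate([1539, 0, 359]) cube([74, 1139, 15]);
translate([1649, 0, 359]) cube([74, 1139, 15]);
translate([1759, 0, 359]) cube([74, 1139, 15]);


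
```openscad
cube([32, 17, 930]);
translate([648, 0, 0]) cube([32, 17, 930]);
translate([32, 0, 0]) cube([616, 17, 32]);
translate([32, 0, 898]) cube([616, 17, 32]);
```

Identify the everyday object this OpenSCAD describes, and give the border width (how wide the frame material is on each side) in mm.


A picture frame. The border width is 32 mm.

Four thin pieces enclosing a rectangular opening — a picture frame. The two full-height stiles are 930 mm tall; the top rail sits at z = 898 and is 32 mm tall, so the border above the opening is 930 − 898 = 32 mm, matching the stile x-width.


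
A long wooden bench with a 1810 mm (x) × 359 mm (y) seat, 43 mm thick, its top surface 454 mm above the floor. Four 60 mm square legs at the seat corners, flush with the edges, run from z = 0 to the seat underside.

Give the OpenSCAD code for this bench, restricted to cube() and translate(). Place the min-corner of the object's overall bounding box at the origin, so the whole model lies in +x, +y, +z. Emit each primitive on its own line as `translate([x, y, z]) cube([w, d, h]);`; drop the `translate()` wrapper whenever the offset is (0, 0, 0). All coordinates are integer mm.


translate([0, 0, 411]) cube([1810, 359, 43]);
cube([60, 60, 411]);
translate([0, 299, 0]) cube([60, 60, 411]);
translate([1750, 0, 0]) cube([60, 60, 411]);
translate([1750, 299, 0]) cube([60, 60, 411]);


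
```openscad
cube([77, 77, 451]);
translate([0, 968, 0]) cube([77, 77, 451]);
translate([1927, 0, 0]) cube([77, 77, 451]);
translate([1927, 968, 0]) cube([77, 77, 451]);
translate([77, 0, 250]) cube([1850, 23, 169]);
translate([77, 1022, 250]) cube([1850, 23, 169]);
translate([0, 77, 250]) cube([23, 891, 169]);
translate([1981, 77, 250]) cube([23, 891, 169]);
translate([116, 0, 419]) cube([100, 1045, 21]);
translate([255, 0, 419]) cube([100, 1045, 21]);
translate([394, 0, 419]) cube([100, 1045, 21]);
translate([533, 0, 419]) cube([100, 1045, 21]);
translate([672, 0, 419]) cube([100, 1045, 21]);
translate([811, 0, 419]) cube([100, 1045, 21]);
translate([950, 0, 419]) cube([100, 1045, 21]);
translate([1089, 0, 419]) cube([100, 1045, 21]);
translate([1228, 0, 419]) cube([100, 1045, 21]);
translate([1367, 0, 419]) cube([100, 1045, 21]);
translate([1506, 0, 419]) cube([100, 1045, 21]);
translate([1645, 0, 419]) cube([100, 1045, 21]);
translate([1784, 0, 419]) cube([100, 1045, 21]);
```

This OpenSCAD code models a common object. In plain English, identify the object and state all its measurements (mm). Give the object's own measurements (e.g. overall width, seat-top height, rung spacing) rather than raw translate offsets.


A bed frame 2004 mm long (x) by 1045 mm wide (y). Four 77×77 mm corner posts, 451 mm tall, at the corners of the footprint. Four rails of 23 mm thickness and 169 mm height run between adjacent posts with their undersides at z = 250 mm, their outer faces flush with the outside of the frame (the two x-running rails run between the posts' inner faces; the two y-running rails run between the posts' inner faces). 13 slats, each 100 mm wide (x) and 21 mm thick, lie across the top of the two x-running rails, running the full 1045 mm width of the frame in y; along x they sit between the end posts with a 39 mm gap after the −x posts and between neighbouring slats, leaving 43 mm before the +x posts.


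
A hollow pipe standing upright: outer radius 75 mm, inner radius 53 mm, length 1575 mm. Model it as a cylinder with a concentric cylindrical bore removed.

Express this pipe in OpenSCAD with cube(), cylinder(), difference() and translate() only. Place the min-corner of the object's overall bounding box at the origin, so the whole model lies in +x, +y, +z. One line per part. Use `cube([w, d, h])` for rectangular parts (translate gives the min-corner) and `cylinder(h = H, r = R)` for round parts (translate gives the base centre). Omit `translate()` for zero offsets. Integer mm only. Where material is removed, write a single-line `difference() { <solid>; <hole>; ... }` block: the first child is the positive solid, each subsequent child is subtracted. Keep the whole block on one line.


difference() { translate([75, 75, 0]) cylinder(h = 1575, r = 75); translate([75, 75, 0]) cylinder(h = 1575, r = 53); }


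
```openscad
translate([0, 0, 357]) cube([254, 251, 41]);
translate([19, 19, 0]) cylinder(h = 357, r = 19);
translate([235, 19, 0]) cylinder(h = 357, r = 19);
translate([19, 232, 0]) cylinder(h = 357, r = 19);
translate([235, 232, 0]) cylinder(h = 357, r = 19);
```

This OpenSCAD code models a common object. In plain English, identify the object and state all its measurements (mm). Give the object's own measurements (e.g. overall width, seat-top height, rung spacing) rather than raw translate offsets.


A four-legged stool. The seat is a 254×251×41 mm slab whose top surface is at z = 398 mm; four round legs, each 38 mm in diameter, run from the floor (z = 0) to the underside of the seat, each leg's axis is inset half a diameter from the nearest pair of seat edges (so the leg's bounding box is flush with the corner).


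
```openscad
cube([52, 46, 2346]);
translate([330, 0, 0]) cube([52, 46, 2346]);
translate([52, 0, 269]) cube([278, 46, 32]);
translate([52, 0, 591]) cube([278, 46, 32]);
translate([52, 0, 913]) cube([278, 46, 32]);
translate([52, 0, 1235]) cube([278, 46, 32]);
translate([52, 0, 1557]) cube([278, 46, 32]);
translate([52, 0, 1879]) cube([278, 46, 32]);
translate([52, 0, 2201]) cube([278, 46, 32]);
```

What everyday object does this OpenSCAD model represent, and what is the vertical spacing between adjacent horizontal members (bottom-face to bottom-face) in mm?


A ladder. The rung spacing is 322 mm.

Two tall 52×46 posts with 7 short bars between them — a ladder. Adjacent rungs sit at z = 269 and z = 591, so the spacing is 591 − 269 = 322 mm.


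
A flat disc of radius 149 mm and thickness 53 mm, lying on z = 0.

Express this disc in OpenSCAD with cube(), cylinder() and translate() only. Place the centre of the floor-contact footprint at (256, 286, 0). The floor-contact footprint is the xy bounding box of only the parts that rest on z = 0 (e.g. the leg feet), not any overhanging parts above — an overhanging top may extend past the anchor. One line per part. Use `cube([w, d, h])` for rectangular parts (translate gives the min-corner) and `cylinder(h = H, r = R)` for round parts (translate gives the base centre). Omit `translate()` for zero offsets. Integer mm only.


translate([256, 286, 0]) cylinder(h = 53, r = 149);


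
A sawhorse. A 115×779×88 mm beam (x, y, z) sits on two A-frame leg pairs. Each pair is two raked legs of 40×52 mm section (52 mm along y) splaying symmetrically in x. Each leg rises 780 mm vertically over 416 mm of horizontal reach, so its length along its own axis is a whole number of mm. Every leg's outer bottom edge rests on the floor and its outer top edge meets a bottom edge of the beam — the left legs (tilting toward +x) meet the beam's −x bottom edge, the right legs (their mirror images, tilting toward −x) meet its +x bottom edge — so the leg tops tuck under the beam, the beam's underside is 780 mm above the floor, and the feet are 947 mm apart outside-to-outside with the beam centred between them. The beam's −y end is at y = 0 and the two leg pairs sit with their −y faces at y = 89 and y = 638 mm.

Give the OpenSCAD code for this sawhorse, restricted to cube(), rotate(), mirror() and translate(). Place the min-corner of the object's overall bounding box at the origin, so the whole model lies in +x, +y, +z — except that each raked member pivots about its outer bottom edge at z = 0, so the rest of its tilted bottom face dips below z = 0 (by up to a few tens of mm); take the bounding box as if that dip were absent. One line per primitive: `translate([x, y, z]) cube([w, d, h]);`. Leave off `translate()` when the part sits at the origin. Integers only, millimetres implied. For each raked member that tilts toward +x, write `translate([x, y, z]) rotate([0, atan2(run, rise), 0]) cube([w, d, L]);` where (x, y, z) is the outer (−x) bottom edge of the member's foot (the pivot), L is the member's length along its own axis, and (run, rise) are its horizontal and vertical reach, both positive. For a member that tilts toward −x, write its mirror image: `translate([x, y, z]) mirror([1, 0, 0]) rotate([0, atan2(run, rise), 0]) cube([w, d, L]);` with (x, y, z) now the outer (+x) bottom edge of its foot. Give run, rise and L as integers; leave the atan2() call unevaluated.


translate([416, 0, 780]) cube([115, 779, 88]);
translate([0, 89, 0]) rotate([0, atan2(416, 780), 0]) cube([40, 52, 884]);
translate([947, 89, 0]) mirror([1, 0, 0]) rotate([0, atan2(416, 780), 0]) cube([40, 52, 884]);
translate([0, 638, 0]) rotate([0, atan2(416, 780), 0]) cube([40, 52, 884]);
translate([947, 638, 0]) mirror([1, 0, 0]) rotate([0, atan2(416, 780), 0]) cube([40, 52, 884]);


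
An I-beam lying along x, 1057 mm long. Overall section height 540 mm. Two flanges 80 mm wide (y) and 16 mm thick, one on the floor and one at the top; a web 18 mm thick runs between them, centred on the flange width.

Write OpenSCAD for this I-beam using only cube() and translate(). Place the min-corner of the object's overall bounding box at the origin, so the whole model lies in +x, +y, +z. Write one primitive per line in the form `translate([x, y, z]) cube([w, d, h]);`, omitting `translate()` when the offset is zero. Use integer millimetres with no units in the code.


cube([1057, 80, 16]);
translate([0, 31, 16]) cube([1057, 18, 508]);
translate([0, 0, 524]) cube([1057, 80, 16]);


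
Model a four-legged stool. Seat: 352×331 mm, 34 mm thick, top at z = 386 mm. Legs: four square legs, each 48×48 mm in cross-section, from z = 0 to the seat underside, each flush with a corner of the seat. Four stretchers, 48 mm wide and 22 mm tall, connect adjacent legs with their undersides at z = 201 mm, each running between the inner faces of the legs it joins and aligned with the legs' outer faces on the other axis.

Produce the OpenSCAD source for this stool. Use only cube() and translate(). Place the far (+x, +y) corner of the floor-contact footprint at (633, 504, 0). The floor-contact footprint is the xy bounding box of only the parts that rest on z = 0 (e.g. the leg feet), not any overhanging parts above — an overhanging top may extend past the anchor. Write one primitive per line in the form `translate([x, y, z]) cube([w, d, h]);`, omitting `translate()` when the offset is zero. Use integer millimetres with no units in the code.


translate([281, 173, 352]) cube([352, 331, 34]);
translate([281, 173, 0]) cube([48, 48, 352]);
translate([585, 173, 0]) cube([48, 48, 352]);
translate([281, 456, 0]) cube([48, 48, 352]);
translate([585, 456, 0]) cube([48, 48, 352]);
translate([329, 173, 201]) cube([256, 48, 22]);
translate([329, 456, 201]) cube([256, 48, 22]);
translate([281, 221, 201]) cube([48, 235, 22]);
translate([585, 221, 201]) cube([48, 235, 22]);


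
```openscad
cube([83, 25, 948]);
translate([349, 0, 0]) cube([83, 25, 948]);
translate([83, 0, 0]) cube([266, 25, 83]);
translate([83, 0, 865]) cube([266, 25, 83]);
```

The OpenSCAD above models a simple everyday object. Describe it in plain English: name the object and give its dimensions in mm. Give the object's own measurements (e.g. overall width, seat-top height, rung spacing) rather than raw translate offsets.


A rectangular picture frame lying in the x–z plane (depth along y). The opening is 266 mm wide (x) by 782 mm tall (z), surrounded by a border 83 mm wide on all four sides. The frame is 25 mm deep and is made of two full-height vertical stiles with two horizontal rails fitted between them.


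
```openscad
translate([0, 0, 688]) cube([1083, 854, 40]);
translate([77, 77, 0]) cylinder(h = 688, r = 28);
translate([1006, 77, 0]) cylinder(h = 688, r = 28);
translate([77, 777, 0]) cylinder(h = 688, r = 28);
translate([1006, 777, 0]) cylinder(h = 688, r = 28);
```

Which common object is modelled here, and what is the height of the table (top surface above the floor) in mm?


A table. The table height is 728 mm.

A 1083×854×40 slab sits at z = 688 on four Ø56 mm round legs — a table. The top surface is at 688 + 40 = 728 mm.


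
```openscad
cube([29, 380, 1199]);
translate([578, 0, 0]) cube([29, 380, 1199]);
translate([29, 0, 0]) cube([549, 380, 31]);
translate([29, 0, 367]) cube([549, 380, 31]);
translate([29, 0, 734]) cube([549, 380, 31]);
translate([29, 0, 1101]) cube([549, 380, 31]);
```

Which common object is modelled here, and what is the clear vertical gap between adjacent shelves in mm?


A bookshelf. The clear shelf gap is 336 mm.

Two tall side panels with 4 horizontal boards between them — a bookshelf. The first two shelf undersides are at z = 0 and z = 367; with shelf thickness 31, the clear gap is 367 − 0 − 31 = 336 mm.


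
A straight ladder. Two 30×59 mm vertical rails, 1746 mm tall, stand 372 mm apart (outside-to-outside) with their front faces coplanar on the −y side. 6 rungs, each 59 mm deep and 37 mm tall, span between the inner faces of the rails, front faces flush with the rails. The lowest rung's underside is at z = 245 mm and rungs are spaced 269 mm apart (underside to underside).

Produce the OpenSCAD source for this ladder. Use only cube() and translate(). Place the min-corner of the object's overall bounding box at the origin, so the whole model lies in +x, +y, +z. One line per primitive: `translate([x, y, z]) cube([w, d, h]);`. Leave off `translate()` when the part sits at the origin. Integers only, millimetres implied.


cube([30, 59, 1746]);
translate([342, 0, 0]) cube([30, 59, 1746]);
translate([30, 0, 245]) cube([312, 59, 37]);
translate([30, 0, 514]) cube([312, 59, 37]);
translate([30, 0, 783]) cube([312, 59, 37]);
translate([30, 0, 1052]) cube([312, 59, 37]);
translate([30, 0, 1321]) cube([312, 59, 37]);
translate([30, 0, 1590]) cube([312, 59, 37]);


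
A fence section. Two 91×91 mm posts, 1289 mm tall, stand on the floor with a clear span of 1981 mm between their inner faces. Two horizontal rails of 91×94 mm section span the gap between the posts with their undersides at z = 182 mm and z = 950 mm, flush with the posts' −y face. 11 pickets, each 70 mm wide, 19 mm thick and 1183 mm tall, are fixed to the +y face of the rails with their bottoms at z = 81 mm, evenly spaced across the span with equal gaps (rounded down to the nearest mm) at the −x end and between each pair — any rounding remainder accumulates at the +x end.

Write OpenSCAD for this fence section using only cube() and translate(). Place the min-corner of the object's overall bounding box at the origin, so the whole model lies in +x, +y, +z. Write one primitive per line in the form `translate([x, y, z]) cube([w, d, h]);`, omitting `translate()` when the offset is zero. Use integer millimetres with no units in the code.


cube([91, 91, 1289]);
translate([2072, 0, 0]) cube([91, 91, 1289]);
translate([91, 0, 182]) cube([1981, 91, 94]);
translate([91, 0, 950]) cube([1981, 91, 94]);
translate([191, 91, 81]) cube([70, 19, 1183]);
translate([361, 91, 81]) cube([70, 19, 1183]);
translate([531, 91, 81]) cube([70, 19, 1183]);
translate([701, 91, 81]) cube([70, 19, 1183]);
translate([871, 91, 81]) cube([70, 19, 1183]);
translate([1041, 91, 81]) cube([70, 19, 1183]);
translate([1211, 91, 81]) cube([70, 19, 1183]);
translate([1381, 91, 81]) cube([70, 19, 1183]);
translate([1551, 91, 81]) cube([70, 19, 1183]);
translate([1721, 91, 81]) cube([70, 19, 1183]);
translate([1891, 91, 81]) cube([70, 19, 1183]);


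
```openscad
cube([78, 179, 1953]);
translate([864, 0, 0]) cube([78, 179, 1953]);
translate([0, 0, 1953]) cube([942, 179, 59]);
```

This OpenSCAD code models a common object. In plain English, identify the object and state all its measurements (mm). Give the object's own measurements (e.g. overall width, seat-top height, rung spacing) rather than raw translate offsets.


A door frame. The clear opening is 786 mm wide and 1953 mm high. Two 78 mm wide jambs, 179 mm deep, stand either side of the opening from the floor to the top of the opening. A 59 mm thick head sits across the top of both jambs, spanning the full outside width of the frame.


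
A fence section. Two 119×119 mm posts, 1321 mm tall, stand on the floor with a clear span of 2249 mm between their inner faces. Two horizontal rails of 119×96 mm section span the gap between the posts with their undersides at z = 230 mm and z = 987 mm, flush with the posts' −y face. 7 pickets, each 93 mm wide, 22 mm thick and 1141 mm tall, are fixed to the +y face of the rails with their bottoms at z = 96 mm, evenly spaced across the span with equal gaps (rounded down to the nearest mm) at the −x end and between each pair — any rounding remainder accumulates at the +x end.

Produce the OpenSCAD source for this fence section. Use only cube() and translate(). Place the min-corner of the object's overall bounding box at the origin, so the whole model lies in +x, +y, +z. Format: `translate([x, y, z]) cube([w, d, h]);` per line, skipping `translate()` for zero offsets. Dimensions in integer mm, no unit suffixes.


cube([119, 119, 1321]);
translate([2368, 0, 0]) cube([119, 119, 1321]);
translate([119, 0, 230]) cube([2249, 119, 96]);
translate([119, 0, 987]) cube([2249, 119, 96]);
translate([318, 119, 96]) cube([93, 22, 1141]);
translate([610, 119, 96]) cube([93, 22, 1141]);
translate([902, 119, 96]) cube([93, 22, 1141]);
translate([1194, 119, 96]) cube([93, 22, 1141]);
translate([1486, 119, 96]) cube([93, 22, 1141]);
translate([1778, 119, 96]) cube([93, 22, 1141]);
translate([2070, 119, 96]) cube([93, 22, 1141]);


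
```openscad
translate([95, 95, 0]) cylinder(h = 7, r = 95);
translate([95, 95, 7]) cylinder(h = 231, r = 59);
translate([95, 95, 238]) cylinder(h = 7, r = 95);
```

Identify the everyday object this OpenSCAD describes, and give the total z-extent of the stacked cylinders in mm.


A spool. The overall height is 245 mm.

Three coaxial cylinders, large–small–large — a spool. Two 7 mm flanges and a 231 mm core give 7 + 231 + 7 = 245 mm.
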